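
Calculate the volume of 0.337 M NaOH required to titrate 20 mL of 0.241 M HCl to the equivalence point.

At equivalence: moles acid = moles base. moles HCl = 0.241 × 20/1000 = 0.00482 mol. V_base = moles / 0.337 × 1000 = 14.3 mL.

V_{base} = 14.3 mL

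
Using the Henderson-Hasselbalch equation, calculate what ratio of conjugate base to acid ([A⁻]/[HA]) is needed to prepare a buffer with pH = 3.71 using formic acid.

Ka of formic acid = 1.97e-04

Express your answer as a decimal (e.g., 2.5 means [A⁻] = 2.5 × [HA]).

pKa = -log(1.97e-04) = 3.7055. pH = pKa + log([A⁻]/[HA]), so log([A⁻]/[HA]) = pH − pKa = 3.71 − 3.7055 = 0.0045. [A⁻]/[HA] = 10^(0.0045) = 1.01

[A⁻]/[HA] = 1.01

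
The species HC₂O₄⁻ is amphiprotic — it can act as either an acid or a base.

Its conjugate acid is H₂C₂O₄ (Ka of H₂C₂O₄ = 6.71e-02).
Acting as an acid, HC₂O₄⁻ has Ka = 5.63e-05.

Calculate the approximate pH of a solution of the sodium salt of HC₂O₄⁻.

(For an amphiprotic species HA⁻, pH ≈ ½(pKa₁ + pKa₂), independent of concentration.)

pKa₁ = -log(6.71e-02) = 1.17; pKa₂ = -log(5.63e-05) = 4.25. For an amphiprotic species, pH ≈ ½(pKa₁ + pKa₂) = ½(1.17 + 4.25) = 2.71.

pH = 2.71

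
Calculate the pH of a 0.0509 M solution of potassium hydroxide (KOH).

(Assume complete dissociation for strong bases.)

[OH⁻] = 0.0509 M for strong base. pOH = -log[OH⁻] = 1.29, pH = 14 - pOH

pH = 12.71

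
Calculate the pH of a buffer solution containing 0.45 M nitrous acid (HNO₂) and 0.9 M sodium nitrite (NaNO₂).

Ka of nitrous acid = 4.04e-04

pKa = -log(4.04e-04) = 3.39. pH = pKa + log([A⁻]/[HA]) = 3.39 + log(0.9/0.45)

pH = 3.69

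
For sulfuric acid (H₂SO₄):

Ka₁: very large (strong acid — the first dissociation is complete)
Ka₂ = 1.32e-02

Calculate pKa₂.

pKa₂ = -log(Ka₂) = -log(1.32e-02) = 1.88.

pK_{a2} = 1.88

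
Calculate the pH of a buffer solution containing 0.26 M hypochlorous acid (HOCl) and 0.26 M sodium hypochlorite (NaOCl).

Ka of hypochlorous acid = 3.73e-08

pKa = -log(3.73e-08) = 7.43. pH = pKa + log([A⁻]/[HA]) = 7.43 + log(0.26/0.26)

pH = 7.43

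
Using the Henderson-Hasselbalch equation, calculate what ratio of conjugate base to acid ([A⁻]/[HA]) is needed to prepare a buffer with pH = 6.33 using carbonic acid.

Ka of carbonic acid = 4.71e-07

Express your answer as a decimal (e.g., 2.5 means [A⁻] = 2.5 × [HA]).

pKa = -log(4.71e-07) = 6.3270. pH = pKa + log([A⁻]/[HA]), so log([A⁻]/[HA]) = pH − pKa = 6.33 − 6.3270 = 0.0030. [A⁻]/[HA] = 10^(0.0030) = 1.01

[A⁻]/[HA] = 1.01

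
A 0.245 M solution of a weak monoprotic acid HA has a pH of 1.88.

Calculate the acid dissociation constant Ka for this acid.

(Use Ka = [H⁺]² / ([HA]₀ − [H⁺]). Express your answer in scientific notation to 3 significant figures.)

[H⁺] = 10^(−pH) = 10^(−1.88) = 1.318e-02 M. For HA ⇌ H⁺ + A⁻, Ka = [H⁺][A⁻]/[HA] = [H⁺]² / ([HA]₀ − [H⁺]) = (1.318e-02)² / (0.245 − 1.318e-02) = 7.50e-04.

K_a = 7.50e-04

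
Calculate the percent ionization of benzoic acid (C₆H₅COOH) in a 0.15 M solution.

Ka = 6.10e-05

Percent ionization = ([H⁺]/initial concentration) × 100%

Using Ka equilibrium: x² + Ka×x - Ka×C = 0. Solving: [H⁺] = 2.9946e-03. Percent = (2.9946e-03/0.15) × 100

Percent ionization = 2%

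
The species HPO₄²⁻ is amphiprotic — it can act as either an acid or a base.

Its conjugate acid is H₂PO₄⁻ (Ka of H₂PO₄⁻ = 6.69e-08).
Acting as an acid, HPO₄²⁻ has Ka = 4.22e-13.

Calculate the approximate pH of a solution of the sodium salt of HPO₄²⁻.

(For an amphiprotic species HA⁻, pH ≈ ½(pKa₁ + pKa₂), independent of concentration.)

pKa₁ = -log(6.69e-08) = 7.17; pKa₂ = -log(4.22e-13) = 12.37. For an amphiprotic species, pH ≈ ½(pKa₁ + pKa₂) = ½(7.17 + 12.37) = 9.77.

pH = 9.77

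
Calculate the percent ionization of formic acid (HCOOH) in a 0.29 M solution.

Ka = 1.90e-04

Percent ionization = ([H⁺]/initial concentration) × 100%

Using Ka equilibrium: x² + Ka×x - Ka×C = 0. Solving: [H⁺] = 7.3285e-03. Percent = (7.3285e-03/0.29) × 100

Percent ionization = 2.53%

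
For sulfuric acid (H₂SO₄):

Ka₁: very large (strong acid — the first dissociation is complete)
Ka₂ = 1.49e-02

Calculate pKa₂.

pKa₂ = -log(Ka₂) = -log(1.49e-02) = 1.83.

pK_{a2} = 1.83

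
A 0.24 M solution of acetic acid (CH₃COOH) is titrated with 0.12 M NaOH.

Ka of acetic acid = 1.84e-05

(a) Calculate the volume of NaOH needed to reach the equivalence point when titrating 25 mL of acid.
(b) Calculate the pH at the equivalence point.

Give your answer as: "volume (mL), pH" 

moles acid = 0.24 × 25/1000 = 0.006 mol; V_base = moles/0.12 × 1000 = 50.0 mL. At equivalence only the conjugate base is present: [A⁻] = 0.006/0.075 = 8.0000e-02 M. Kb = Kw/Ka = 5.43e-10; [OH⁻] = √(Kb × [A⁻]) = 6.5938e-06; pOH = 5.18; pH = 14 - pOH = 8.82.

V = 50.0 mL, pH = 8.82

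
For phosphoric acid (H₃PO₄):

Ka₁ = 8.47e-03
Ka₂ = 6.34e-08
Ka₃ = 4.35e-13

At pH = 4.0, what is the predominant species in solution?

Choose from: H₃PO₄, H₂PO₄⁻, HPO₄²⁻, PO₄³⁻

pKa₁ = 2.07, pKa₂ = 7.20, pKa₃ = 12.36. For a polyprotic acid the predominant species crosses at each pKa: below pKa_n the protonated form dominates, above it the deprotonated form does. At pH = 4.0, the predominant species is H₂PO₄⁻.

H₂PO₄⁻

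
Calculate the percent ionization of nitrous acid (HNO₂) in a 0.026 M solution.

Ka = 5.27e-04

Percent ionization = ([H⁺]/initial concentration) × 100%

Using Ka equilibrium: x² + Ka×x - Ka×C = 0. Solving: [H⁺] = 3.4475e-03. Percent = (3.4475e-03/0.026) × 100

Percent ionization = 13.3%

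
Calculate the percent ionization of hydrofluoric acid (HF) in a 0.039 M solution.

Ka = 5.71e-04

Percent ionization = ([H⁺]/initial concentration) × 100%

Using Ka equilibrium: x² + Ka×x - Ka×C = 0. Solving: [H⁺] = 4.4421e-03. Percent = (4.4421e-03/0.039) × 100

Percent ionization = 11.4%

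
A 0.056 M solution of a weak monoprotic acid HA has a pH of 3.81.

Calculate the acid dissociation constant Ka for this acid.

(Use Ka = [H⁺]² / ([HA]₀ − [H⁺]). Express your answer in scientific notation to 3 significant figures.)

[H⁺] = 10^(−pH) = 10^(−3.81) = 1.549e-04 M. For HA ⇌ H⁺ + A⁻, Ka = [H⁺][A⁻]/[HA] = [H⁺]² / ([HA]₀ − [H⁺]) = (1.549e-04)² / (0.056 − 1.549e-04) = 4.30e-07.

K_a = 4.30e-07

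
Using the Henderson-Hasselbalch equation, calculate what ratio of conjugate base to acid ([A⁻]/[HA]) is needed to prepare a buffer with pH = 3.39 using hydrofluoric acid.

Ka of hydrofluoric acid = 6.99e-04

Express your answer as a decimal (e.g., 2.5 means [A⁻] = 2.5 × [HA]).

pKa = -log(6.99e-04) = 3.1555. pH = pKa + log([A⁻]/[HA]), so log([A⁻]/[HA]) = pH − pKa = 3.39 − 3.1555 = 0.2345. [A⁻]/[HA] = 10^(0.2345) = 1.72

[A⁻]/[HA] = 1.72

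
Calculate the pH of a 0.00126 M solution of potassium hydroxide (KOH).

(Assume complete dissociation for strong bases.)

[OH⁻] = 0.00126 M for strong base. pOH = -log[OH⁻] = 2.90, pH = 14 - pOH

pH = 11.10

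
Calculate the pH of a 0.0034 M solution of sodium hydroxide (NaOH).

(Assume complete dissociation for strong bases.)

[OH⁻] = 0.0034 M for strong base. pOH = -log[OH⁻] = 2.47, pH = 14 - pOH

pH = 11.53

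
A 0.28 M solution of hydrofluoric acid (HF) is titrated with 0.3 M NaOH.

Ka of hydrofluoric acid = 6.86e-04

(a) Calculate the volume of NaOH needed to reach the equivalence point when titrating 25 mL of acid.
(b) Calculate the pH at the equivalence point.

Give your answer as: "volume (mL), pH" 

moles acid = 0.28 × 25/1000 = 0.007 mol; V_base = moles/0.3 × 1000 = 23.3 mL. At equivalence only the conjugate base is present: [A⁻] = 0.007/0.048 = 1.4483e-01 M. Kb = Kw/Ka = 1.46e-11; [OH⁻] = √(Kb × [A⁻]) = 1.4530e-06; pOH = 5.84; pH = 14 - pOH = 8.16.

V = 23.3 mL, pH = 8.16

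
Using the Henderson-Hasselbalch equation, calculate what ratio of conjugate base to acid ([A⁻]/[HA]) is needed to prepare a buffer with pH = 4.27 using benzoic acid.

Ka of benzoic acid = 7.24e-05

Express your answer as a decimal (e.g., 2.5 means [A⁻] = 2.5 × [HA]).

pKa = -log(7.24e-05) = 4.1403. pH = pKa + log([A⁻]/[HA]), so log([A⁻]/[HA]) = pH − pKa = 4.27 − 4.1403 = 0.1297. [A⁻]/[HA] = 10^(0.1297) = 1.35

[A⁻]/[HA] = 1.35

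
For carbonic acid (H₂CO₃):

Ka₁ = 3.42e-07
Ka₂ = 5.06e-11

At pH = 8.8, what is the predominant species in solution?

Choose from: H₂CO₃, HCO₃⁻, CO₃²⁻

pKa₁ = 6.47, pKa₂ = 10.30. For a polyprotic acid the predominant species crosses at each pKa: below pKa_n the protonated form dominates, above it the deprotonated form does. At pH = 8.8, the predominant species is HCO₃⁻.

HCO₃⁻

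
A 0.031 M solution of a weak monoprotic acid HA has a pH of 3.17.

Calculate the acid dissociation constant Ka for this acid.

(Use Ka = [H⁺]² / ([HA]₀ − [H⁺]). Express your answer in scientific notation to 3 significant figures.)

[H⁺] = 10^(−pH) = 10^(−3.17) = 6.761e-04 M. For HA ⇌ H⁺ + A⁻, Ka = [H⁺][A⁻]/[HA] = [H⁺]² / ([HA]₀ − [H⁺]) = (6.761e-04)² / (0.031 − 6.761e-04) = 1.51e-05.

K_a = 1.51e-05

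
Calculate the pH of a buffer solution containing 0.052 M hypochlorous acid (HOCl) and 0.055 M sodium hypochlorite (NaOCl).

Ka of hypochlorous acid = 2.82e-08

pKa = -log(2.82e-08) = 7.55. pH = pKa + log([A⁻]/[HA]) = 7.55 + log(0.055/0.052)

pH = 7.57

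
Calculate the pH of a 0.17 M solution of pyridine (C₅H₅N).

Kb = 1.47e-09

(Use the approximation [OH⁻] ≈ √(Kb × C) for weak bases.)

[OH⁻] = √(Kb × C) = √(1.47e-09 × 0.17) = 1.5808e-05. pOH = 4.80, pH = 14 - pOH

pH = 9.20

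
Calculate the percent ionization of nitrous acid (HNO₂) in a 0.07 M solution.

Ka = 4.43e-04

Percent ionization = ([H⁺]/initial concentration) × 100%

Using Ka equilibrium: x² + Ka×x - Ka×C = 0. Solving: [H⁺] = 5.3516e-03. Percent = (5.3516e-03/0.07) × 100

Percent ionization = 7.65%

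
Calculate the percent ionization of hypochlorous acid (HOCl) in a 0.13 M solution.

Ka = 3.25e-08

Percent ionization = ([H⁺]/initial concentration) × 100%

Using Ka equilibrium: x² + Ka×x - Ka×C = 0. Solving: [H⁺] = 6.4984e-05. Percent = (6.4984e-05/0.13) × 100

Percent ionization = 0.05%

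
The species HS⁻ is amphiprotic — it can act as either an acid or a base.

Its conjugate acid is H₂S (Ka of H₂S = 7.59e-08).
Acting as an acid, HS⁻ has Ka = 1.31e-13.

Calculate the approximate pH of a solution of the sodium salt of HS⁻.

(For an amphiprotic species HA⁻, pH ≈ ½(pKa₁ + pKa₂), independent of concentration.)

pKa₁ = -log(7.59e-08) = 7.12; pKa₂ = -log(1.31e-13) = 12.88. For an amphiprotic species, pH ≈ ½(pKa₁ + pKa₂) = ½(7.12 + 12.88) = 10.00.

pH = 10.00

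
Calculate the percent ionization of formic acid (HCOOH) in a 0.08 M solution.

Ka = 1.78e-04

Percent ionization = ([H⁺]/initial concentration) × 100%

Using Ka equilibrium: x² + Ka×x - Ka×C = 0. Solving: [H⁺] = 3.6856e-03. Percent = (3.6856e-03/0.08) × 100

Percent ionization = 4.61%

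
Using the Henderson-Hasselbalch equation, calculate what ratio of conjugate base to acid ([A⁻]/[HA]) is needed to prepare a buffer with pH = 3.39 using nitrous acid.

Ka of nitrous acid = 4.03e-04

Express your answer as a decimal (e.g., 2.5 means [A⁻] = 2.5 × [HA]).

pKa = -log(4.03e-04) = 3.3947. pH = pKa + log([A⁻]/[HA]), so log([A⁻]/[HA]) = pH − pKa = 3.39 − 3.3947 = -0.0047. [A⁻]/[HA] = 10^(-0.0047) = 0.989

[A⁻]/[HA] = 0.989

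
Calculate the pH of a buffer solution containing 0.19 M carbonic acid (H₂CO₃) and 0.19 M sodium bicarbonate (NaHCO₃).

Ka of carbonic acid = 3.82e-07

pKa = -log(3.82e-07) = 6.42. pH = pKa + log([A⁻]/[HA]) = 6.42 + log(0.19/0.19)

pH = 6.42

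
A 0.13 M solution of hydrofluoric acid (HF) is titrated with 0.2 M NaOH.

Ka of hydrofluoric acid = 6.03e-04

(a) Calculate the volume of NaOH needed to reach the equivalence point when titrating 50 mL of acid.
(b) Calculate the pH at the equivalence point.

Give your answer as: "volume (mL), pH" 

moles acid = 0.13 × 50/1000 = 0.0065 mol; V_base = moles/0.2 × 1000 = 32.5 mL. At equivalence only the conjugate base is present: [A⁻] = 0.0065/0.083 = 7.8788e-02 M. Kb = Kw/Ka = 1.66e-11; [OH⁻] = √(Kb × [A⁻]) = 1.1431e-06; pOH = 5.94; pH = 14 - pOH = 8.06.

V = 32.5 mL, pH = 8.06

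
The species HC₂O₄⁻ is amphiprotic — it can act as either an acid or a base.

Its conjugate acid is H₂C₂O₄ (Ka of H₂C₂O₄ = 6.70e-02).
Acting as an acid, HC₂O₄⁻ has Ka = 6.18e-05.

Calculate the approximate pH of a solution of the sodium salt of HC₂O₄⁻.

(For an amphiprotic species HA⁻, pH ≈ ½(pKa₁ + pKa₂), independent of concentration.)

pKa₁ = -log(6.70e-02) = 1.17; pKa₂ = -log(6.18e-05) = 4.21. For an amphiprotic species, pH ≈ ½(pKa₁ + pKa₂) = ½(1.17 + 4.21) = 2.69.

pH = 2.69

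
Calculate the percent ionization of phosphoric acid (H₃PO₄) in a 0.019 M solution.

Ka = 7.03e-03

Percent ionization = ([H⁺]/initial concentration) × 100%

Using Ka equilibrium: x² + Ka×x - Ka×C = 0. Solving: [H⁺] = 8.5650e-03. Percent = (8.5650e-03/0.019) × 100

Percent ionization = 45.1%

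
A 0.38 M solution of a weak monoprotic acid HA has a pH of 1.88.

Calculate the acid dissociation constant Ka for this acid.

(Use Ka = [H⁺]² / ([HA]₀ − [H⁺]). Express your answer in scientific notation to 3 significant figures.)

[H⁺] = 10^(−pH) = 10^(−1.88) = 1.318e-02 M. For HA ⇌ H⁺ + A⁻, Ka = [H⁺][A⁻]/[HA] = [H⁺]² / ([HA]₀ − [H⁺]) = (1.318e-02)² / (0.38 − 1.318e-02) = 4.74e-04.

K_a = 4.74e-04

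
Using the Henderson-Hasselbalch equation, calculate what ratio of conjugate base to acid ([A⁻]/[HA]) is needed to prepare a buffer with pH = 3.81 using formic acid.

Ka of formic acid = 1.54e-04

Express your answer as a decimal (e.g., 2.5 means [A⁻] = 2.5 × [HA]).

pKa = -log(1.54e-04) = 3.8125. pH = pKa + log([A⁻]/[HA]), so log([A⁻]/[HA]) = pH − pKa = 3.81 − 3.8125 = -0.0025. [A⁻]/[HA] = 10^(-0.0025) = 0.994

[A⁻]/[HA] = 0.994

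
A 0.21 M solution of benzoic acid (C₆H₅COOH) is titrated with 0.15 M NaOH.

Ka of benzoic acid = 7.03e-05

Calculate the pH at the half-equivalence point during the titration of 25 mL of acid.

At half-equivalence [HA] = [A⁻], so Henderson-Hasselbalch gives pH = pKa = -log(7.03e-05) = 4.15.

pH = pKa = 4.15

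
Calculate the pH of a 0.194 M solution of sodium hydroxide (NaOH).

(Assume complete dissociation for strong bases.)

[OH⁻] = 0.194 M for strong base. pOH = -log[OH⁻] = 0.71, pH = 14 - pOH

pH = 13.29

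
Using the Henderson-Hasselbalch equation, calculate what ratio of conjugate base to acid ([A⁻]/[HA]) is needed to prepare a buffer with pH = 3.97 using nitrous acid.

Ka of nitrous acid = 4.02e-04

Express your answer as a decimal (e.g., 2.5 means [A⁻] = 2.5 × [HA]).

pKa = -log(4.02e-04) = 3.3958. pH = pKa + log([A⁻]/[HA]), so log([A⁻]/[HA]) = pH − pKa = 3.97 − 3.3958 = 0.5742. [A⁻]/[HA] = 10^(0.5742) = 3.75

[A⁻]/[HA] = 3.75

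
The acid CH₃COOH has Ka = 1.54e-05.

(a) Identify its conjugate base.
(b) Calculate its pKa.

(a) The conjugate base is formed by removing one H⁺ from CH₃COOH, giving CH₃COO⁻. (b) pKa = -log(Ka) = -log(1.54e-05) = 4.81.

Conjugate base: CH₃COO⁻; pK_a = 4.81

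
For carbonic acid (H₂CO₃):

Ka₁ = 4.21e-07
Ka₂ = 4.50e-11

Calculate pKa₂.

pKa₂ = -log(Ka₂) = -log(4.50e-11) = 10.35.

pK_{a2} = 10.35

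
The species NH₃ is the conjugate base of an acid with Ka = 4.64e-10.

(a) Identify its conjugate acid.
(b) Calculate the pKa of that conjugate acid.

(a) The conjugate acid is formed by adding one H⁺ to NH₃, giving NH₄⁺. (b) pKa = -log(Ka) = -log(4.64e-10) = 9.33.

Conjugate acid: NH₄⁺; pK_a = 9.33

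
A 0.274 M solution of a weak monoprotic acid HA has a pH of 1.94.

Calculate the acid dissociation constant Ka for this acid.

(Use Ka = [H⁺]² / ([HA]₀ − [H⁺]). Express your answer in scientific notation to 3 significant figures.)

[H⁺] = 10^(−pH) = 10^(−1.94) = 1.148e-02 M. For HA ⇌ H⁺ + A⁻, Ka = [H⁺][A⁻]/[HA] = [H⁺]² / ([HA]₀ − [H⁺]) = (1.148e-02)² / (0.274 − 1.148e-02) = 5.02e-04.

K_a = 5.02e-04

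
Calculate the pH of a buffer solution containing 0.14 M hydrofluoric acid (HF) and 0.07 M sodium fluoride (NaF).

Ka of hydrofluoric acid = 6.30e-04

pKa = -log(6.30e-04) = 3.20. pH = pKa + log([A⁻]/[HA]) = 3.20 + log(0.07/0.14)

pH = 2.90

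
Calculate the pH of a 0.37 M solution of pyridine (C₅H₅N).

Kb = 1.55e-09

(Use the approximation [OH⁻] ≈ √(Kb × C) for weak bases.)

[OH⁻] = √(Kb × C) = √(1.55e-09 × 0.37) = 2.3948e-05. pOH = 4.62, pH = 14 - pOH

pH = 9.38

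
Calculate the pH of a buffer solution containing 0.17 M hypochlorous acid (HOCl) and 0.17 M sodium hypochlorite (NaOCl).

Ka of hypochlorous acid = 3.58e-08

pKa = -log(3.58e-08) = 7.45. pH = pKa + log([A⁻]/[HA]) = 7.45 + log(0.17/0.17)

pH = 7.45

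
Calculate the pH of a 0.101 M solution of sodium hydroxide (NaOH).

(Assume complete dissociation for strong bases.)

[OH⁻] = 0.101 M for strong base. pOH = -log[OH⁻] = 1.00, pH = 14 - pOH

pH = 13.00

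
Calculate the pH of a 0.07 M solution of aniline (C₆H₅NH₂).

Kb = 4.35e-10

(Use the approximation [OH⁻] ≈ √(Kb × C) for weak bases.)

[OH⁻] = √(Kb × C) = √(4.35e-10 × 0.07) = 5.5182e-06. pOH = 5.26, pH = 14 - pOH

pH = 8.74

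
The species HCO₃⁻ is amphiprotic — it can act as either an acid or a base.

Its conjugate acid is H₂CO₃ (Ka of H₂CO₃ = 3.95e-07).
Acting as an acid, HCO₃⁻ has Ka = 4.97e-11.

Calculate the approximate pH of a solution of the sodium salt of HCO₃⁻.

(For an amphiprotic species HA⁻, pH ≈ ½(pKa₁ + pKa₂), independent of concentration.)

pKa₁ = -log(3.95e-07) = 6.40; pKa₂ = -log(4.97e-11) = 10.30. For an amphiprotic species, pH ≈ ½(pKa₁ + pKa₂) = ½(6.40 + 10.30) = 8.35.

pH = 8.35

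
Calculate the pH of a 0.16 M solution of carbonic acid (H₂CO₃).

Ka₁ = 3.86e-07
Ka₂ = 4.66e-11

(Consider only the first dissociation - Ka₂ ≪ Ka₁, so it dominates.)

First dissociation dominates. From Ka₁ = [H⁺][HA⁻]/[H₂A], x² + Ka₁·x − Ka₁·C = 0 with C = 0.16 M and Ka₁ = 3.86e-07. Solving: [H⁺] = (−Ka₁ + √(Ka₁² + 4·Ka₁·C)) / 2 = 2.4832e-04 M. pH = -log(2.4832e-04) = 3.60.

pH = 3.60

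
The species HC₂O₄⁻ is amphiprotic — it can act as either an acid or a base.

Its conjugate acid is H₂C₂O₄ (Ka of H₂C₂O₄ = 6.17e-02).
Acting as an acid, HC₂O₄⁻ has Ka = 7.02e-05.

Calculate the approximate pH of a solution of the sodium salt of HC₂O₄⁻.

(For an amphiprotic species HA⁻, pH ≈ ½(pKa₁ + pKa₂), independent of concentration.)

pKa₁ = -log(6.17e-02) = 1.21; pKa₂ = -log(7.02e-05) = 4.15. For an amphiprotic species, pH ≈ ½(pKa₁ + pKa₂) = ½(1.21 + 4.15) = 2.68.

pH = 2.68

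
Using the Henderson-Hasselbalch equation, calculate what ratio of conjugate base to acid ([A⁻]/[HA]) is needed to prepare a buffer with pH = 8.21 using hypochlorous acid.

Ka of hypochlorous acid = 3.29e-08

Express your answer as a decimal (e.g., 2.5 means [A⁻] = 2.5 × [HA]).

pKa = -log(3.29e-08) = 7.4828. pH = pKa + log([A⁻]/[HA]), so log([A⁻]/[HA]) = pH − pKa = 8.21 − 7.4828 = 0.7272. [A⁻]/[HA] = 10^(0.7272) = 5.34

[A⁻]/[HA] = 5.34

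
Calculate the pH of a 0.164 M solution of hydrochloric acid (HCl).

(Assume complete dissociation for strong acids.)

[H⁺] = 0.164 M for strong acid. pH = -log[H⁺] = -log(0.164)

pH = 0.79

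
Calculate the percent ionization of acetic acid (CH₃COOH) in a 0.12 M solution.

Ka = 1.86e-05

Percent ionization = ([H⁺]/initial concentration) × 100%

Using Ka equilibrium: x² + Ka×x - Ka×C = 0. Solving: [H⁺] = 1.4847e-03. Percent = (1.4847e-03/0.12) × 100

Percent ionization = 1.24%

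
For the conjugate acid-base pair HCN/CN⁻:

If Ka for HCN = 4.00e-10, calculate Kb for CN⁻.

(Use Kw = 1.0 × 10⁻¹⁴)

For a conjugate pair Ka × Kb = Kw, so Kb = Kw/Ka = 1.0 × 10⁻¹⁴ / 4.00e-10 = 2.50e-05.

K_b = 2.50e-05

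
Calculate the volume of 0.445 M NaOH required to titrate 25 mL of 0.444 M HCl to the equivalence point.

At equivalence: moles acid = moles base. moles HCl = 0.444 × 25/1000 = 0.0111 mol. V_base = moles / 0.445 × 1000 = 24.9 mL.

V_{base} = 24.9 mL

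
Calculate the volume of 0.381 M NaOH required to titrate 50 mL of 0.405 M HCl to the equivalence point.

At equivalence: moles acid = moles base. moles HCl = 0.405 × 50/1000 = 0.02025 mol. V_base = moles / 0.381 × 1000 = 53.1 mL.

V_{base} = 53.1 mL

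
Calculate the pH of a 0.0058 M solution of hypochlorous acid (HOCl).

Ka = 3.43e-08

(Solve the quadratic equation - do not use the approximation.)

x² + Ka×x - Ka×C = 0. Using quadratic formula: [H⁺] = 1.4087e-05

pH = 4.85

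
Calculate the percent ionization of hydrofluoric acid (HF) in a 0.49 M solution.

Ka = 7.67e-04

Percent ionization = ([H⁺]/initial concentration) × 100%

Using Ka equilibrium: x² + Ka×x - Ka×C = 0. Solving: [H⁺] = 1.9007e-02. Percent = (1.9007e-02/0.49) × 100

Percent ionization = 3.88%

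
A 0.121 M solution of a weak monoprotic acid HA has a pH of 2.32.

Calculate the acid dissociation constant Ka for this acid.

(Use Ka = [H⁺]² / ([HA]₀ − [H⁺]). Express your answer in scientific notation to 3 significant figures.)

[H⁺] = 10^(−pH) = 10^(−2.32) = 4.786e-03 M. For HA ⇌ H⁺ + A⁻, Ka = [H⁺][A⁻]/[HA] = [H⁺]² / ([HA]₀ − [H⁺]) = (4.786e-03)² / (0.121 − 4.786e-03) = 1.97e-04.

K_a = 1.97e-04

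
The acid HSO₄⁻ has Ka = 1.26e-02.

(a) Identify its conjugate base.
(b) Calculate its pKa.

(a) The conjugate base is formed by removing one H⁺ from HSO₄⁻, giving SO₄²⁻. (b) pKa = -log(Ka) = -log(1.26e-02) = 1.90.

Conjugate base: SO₄²⁻; pK_a = 1.90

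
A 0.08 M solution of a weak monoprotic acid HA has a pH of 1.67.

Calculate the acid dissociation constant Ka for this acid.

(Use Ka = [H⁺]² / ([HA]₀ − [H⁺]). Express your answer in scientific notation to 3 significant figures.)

[H⁺] = 10^(−pH) = 10^(−1.67) = 2.138e-02 M. For HA ⇌ H⁺ + A⁻, Ka = [H⁺][A⁻]/[HA] = [H⁺]² / ([HA]₀ − [H⁺]) = (2.138e-02)² / (0.08 − 2.138e-02) = 7.80e-03.

K_a = 7.80e-03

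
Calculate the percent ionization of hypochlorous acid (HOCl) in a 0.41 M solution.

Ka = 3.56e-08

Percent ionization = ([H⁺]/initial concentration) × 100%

Using Ka equilibrium: x² + Ka×x - Ka×C = 0. Solving: [H⁺] = 1.2080e-04. Percent = (1.2080e-04/0.41) × 100

Percent ionization = 0.0295%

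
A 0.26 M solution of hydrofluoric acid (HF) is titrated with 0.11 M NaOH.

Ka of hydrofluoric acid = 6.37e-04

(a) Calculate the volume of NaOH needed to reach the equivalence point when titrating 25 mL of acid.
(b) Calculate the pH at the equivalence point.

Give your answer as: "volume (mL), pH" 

moles acid = 0.26 × 25/1000 = 0.0065 mol; V_base = moles/0.11 × 1000 = 59.1 mL. At equivalence only the conjugate base is present: [A⁻] = 0.0065/0.084 = 7.7297e-02 M. Kb = Kw/Ka = 1.57e-11; [OH⁻] = √(Kb × [A⁻]) = 1.1016e-06; pOH = 5.96; pH = 14 - pOH = 8.04.

V = 59.1 mL, pH = 8.04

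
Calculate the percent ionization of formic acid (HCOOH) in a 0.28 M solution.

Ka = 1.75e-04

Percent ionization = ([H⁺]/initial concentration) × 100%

Using Ka equilibrium: x² + Ka×x - Ka×C = 0. Solving: [H⁺] = 6.9130e-03. Percent = (6.9130e-03/0.28) × 100

Percent ionization = 2.47%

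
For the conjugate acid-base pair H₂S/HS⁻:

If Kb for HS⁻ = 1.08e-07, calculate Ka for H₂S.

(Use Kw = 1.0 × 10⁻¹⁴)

For a conjugate pair Ka × Kb = Kw, so Ka = Kw/Kb = 1.0 × 10⁻¹⁴ / 1.08e-07 = 9.26e-08.

K_a = 9.26e-08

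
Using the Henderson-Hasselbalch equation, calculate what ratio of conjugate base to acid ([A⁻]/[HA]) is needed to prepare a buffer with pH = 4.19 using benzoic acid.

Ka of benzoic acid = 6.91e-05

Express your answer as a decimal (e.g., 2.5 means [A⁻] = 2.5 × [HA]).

pKa = -log(6.91e-05) = 4.1605. pH = pKa + log([A⁻]/[HA]), so log([A⁻]/[HA]) = pH − pKa = 4.19 − 4.1605 = 0.0295. [A⁻]/[HA] = 10^(0.0295) = 1.07

[A⁻]/[HA] = 1.07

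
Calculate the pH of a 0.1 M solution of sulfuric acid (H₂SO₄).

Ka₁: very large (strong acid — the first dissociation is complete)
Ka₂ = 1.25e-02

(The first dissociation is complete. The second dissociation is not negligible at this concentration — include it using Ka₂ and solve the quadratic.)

First dissociation is complete: [H⁺]₀ = [HSO₄⁻]₀ = C = 0.1 M. Second dissociation HSO₄⁻ ⇌ H⁺ + SO₄²⁻: let x = [SO₄²⁻]. Ka₂ = (C + x)·x / (C − x) = 1.25e-02 → x² + (C + Ka₂)·x − Ka₂·C = 0 → x² + 0.11250·x − 1.250e-03 = 0. x = (−0.11250 + √(0.11250² + 4 × 1.250e-03)) / 2 = 1.0188e-02 M. [H⁺] = C + x = 0.1 + 1.0188e-02 = 1.1019e-01 M. pH = -log(1.1019e-01) = 0.96.

pH = 0.96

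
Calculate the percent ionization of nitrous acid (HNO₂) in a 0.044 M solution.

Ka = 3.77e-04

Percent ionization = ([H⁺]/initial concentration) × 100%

Using Ka equilibrium: x² + Ka×x - Ka×C = 0. Solving: [H⁺] = 3.8887e-03. Percent = (3.8887e-03/0.044) × 100

Percent ionization = 8.84%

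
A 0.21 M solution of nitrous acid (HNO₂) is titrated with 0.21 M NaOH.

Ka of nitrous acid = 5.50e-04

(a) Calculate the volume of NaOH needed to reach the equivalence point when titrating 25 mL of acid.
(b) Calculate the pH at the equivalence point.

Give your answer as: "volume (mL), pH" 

moles acid = 0.21 × 25/1000 = 0.00525 mol; V_base = moles/0.21 × 1000 = 25.0 mL. At equivalence only the conjugate base is present: [A⁻] = 0.00525/0.050 = 1.0500e-01 M. Kb = Kw/Ka = 1.82e-11; [OH⁻] = √(Kb × [A⁻]) = 1.3817e-06; pOH = 5.86; pH = 14 - pOH = 8.14.

V = 25.0 mL, pH = 8.14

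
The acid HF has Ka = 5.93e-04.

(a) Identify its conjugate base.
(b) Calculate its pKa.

(a) The conjugate base is formed by removing one H⁺ from HF, giving F⁻. (b) pKa = -log(Ka) = -log(5.93e-04) = 3.23.

Conjugate base: F⁻; pK_a = 3.23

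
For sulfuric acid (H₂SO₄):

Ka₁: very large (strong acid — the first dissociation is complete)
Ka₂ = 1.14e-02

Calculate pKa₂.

pKa₂ = -log(Ka₂) = -log(1.14e-02) = 1.94.

pK_{a2} = 1.94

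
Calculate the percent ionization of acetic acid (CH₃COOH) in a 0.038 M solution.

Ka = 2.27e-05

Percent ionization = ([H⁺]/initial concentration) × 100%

Using Ka equilibrium: x² + Ka×x - Ka×C = 0. Solving: [H⁺] = 9.1748e-04. Percent = (9.1748e-04/0.038) × 100

Percent ionization = 2.41%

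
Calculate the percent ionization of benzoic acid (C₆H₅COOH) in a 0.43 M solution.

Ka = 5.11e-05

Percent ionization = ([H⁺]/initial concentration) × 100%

Using Ka equilibrium: x² + Ka×x - Ka×C = 0. Solving: [H⁺] = 4.6621e-03. Percent = (4.6621e-03/0.43) × 100

Percent ionization = 1.08%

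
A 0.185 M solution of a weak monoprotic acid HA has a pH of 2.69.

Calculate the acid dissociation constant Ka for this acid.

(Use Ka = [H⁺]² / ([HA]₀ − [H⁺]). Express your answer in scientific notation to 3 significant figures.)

[H⁺] = 10^(−pH) = 10^(−2.69) = 2.042e-03 M. For HA ⇌ H⁺ + A⁻, Ka = [H⁺][A⁻]/[HA] = [H⁺]² / ([HA]₀ − [H⁺]) = (2.042e-03)² / (0.185 − 2.042e-03) = 2.28e-05.

K_a = 2.28e-05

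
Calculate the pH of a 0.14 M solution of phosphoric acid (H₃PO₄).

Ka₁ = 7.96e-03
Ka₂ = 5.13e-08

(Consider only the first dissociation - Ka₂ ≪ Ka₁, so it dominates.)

First dissociation dominates. From Ka₁ = [H⁺][HA⁻]/[H₂A], x² + Ka₁·x − Ka₁·C = 0 with C = 0.14 M and Ka₁ = 7.96e-03. Solving: [H⁺] = (−Ka₁ + √(Ka₁² + 4·Ka₁·C)) / 2 = 2.9639e-02 M. pH = -log(2.9639e-02) = 1.53.

pH = 1.53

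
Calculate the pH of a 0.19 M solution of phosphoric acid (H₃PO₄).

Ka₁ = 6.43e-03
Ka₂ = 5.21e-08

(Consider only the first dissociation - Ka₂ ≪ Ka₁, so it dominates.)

First dissociation dominates. From Ka₁ = [H⁺][HA⁻]/[H₂A], x² + Ka₁·x − Ka₁·C = 0 with C = 0.19 M and Ka₁ = 6.43e-03. Solving: [H⁺] = (−Ka₁ + √(Ka₁² + 4·Ka₁·C)) / 2 = 3.1885e-02 M. pH = -log(3.1885e-02) = 1.50.

pH = 1.50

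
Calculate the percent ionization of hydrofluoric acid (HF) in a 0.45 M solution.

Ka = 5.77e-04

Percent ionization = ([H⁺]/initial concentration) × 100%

Using Ka equilibrium: x² + Ka×x - Ka×C = 0. Solving: [H⁺] = 1.5828e-02. Percent = (1.5828e-02/0.45) × 100

Percent ionization = 3.52%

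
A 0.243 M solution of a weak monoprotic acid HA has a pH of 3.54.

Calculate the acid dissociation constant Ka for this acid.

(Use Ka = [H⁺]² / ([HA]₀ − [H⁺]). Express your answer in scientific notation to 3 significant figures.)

[H⁺] = 10^(−pH) = 10^(−3.54) = 2.884e-04 M. For HA ⇌ H⁺ + A⁻, Ka = [H⁺][A⁻]/[HA] = [H⁺]² / ([HA]₀ − [H⁺]) = (2.884e-04)² / (0.243 − 2.884e-04) = 3.43e-07.

K_a = 3.43e-07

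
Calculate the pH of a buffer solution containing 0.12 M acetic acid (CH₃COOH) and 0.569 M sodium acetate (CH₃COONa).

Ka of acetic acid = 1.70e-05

pKa = -log(1.70e-05) = 4.77. pH = pKa + log([A⁻]/[HA]) = 4.77 + log(0.569/0.12)

pH = 5.45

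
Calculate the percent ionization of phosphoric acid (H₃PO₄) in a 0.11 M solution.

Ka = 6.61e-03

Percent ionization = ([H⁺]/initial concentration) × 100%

Using Ka equilibrium: x² + Ka×x - Ka×C = 0. Solving: [H⁺] = 2.3862e-02. Percent = (2.3862e-02/0.11) × 100

Percent ionization = 21.7%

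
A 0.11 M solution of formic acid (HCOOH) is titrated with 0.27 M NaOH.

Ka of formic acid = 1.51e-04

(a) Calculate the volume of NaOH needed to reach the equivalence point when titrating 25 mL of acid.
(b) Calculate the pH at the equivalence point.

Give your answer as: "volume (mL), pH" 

moles acid = 0.11 × 25/1000 = 0.00275 mol; V_base = moles/0.27 × 1000 = 10.2 mL. At equivalence only the conjugate base is present: [A⁻] = 0.00275/0.035 = 7.8158e-02 M. Kb = Kw/Ka = 6.62e-11; [OH⁻] = √(Kb × [A⁻]) = 2.2751e-06; pOH = 5.64; pH = 14 - pOH = 8.36.

V = 10.2 mL, pH = 8.36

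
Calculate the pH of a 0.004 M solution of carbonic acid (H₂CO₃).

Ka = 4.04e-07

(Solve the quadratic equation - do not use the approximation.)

x² + Ka×x - Ka×C = 0. Using quadratic formula: [H⁺] = 3.9998e-05

pH = 4.40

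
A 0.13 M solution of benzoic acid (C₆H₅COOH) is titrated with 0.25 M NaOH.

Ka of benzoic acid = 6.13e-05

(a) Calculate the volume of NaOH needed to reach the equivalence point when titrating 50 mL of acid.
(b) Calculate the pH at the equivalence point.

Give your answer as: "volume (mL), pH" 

moles acid = 0.13 × 50/1000 = 0.0065 mol; V_base = moles/0.25 × 1000 = 26.0 mL. At equivalence only the conjugate base is present: [A⁻] = 0.0065/0.076 = 8.5526e-02 M. Kb = Kw/Ka = 1.63e-10; [OH⁻] = √(Kb × [A⁻]) = 3.7352e-06; pOH = 5.43; pH = 14 - pOH = 8.57.

V = 26.0 mL, pH = 8.57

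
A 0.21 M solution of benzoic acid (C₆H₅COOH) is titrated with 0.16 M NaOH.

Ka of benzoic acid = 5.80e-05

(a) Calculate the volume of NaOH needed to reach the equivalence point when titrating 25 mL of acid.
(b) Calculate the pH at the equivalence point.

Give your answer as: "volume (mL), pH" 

moles acid = 0.21 × 25/1000 = 0.00525 mol; V_base = moles/0.16 × 1000 = 32.8 mL. At equivalence only the conjugate base is present: [A⁻] = 0.00525/0.058 = 9.0811e-02 M. Kb = Kw/Ka = 1.72e-10; [OH⁻] = √(Kb × [A⁻]) = 3.9569e-06; pOH = 5.40; pH = 14 - pOH = 8.60.

V = 32.8 mL, pH = 8.60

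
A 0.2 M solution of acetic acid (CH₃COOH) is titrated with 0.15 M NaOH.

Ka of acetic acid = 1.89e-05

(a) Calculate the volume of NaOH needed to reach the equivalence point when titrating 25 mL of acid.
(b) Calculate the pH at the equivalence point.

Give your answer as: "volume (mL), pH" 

moles acid = 0.2 × 25/1000 = 0.005 mol; V_base = moles/0.15 × 1000 = 33.3 mL. At equivalence only the conjugate base is present: [A⁻] = 0.005/0.058 = 8.5714e-02 M. Kb = Kw/Ka = 5.29e-10; [OH⁻] = √(Kb × [A⁻]) = 6.7344e-06; pOH = 5.17; pH = 14 - pOH = 8.83.

V = 33.3 mL, pH = 8.83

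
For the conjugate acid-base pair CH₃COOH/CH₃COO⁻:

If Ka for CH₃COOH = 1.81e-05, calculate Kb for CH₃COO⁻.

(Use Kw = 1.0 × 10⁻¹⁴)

For a conjugate pair Ka × Kb = Kw, so Kb = Kw/Ka = 1.0 × 10⁻¹⁴ / 1.81e-05 = 5.52e-10.

K_b = 5.52e-10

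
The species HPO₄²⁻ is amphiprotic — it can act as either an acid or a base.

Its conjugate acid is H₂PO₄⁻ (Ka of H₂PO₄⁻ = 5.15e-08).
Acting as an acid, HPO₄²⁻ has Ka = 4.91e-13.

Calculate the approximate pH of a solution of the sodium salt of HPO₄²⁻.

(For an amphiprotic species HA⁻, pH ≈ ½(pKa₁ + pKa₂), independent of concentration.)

pKa₁ = -log(5.15e-08) = 7.29; pKa₂ = -log(4.91e-13) = 12.31. For an amphiprotic species, pH ≈ ½(pKa₁ + pKa₂) = ½(7.29 + 12.31) = 9.80.

pH = 9.80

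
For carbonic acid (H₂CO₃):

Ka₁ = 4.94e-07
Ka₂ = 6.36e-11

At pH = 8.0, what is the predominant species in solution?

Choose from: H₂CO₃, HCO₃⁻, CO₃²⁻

pKa₁ = 6.31, pKa₂ = 10.20. For a polyprotic acid the predominant species crosses at each pKa: below pKa_n the protonated form dominates, above it the deprotonated form does. At pH = 8.0, the predominant species is HCO₃⁻.

HCO₃⁻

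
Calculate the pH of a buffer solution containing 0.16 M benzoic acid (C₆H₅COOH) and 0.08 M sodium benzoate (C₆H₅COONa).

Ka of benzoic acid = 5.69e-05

pKa = -log(5.69e-05) = 4.24. pH = pKa + log([A⁻]/[HA]) = 4.24 + log(0.08/0.16)

pH = 3.94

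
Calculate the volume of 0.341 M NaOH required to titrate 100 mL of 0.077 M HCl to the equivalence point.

At equivalence: moles acid = moles base. moles HCl = 0.077 × 100/1000 = 0.0077 mol. V_base = moles / 0.341 × 1000 = 22.6 mL.

V_{base} = 22.6 mL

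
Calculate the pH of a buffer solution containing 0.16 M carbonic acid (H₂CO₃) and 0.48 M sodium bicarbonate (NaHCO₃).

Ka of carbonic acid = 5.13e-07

pKa = -log(5.13e-07) = 6.29. pH = pKa + log([A⁻]/[HA]) = 6.29 + log(0.48/0.16)

pH = 6.77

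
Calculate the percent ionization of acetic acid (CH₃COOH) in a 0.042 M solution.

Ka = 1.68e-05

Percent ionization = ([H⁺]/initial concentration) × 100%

Using Ka equilibrium: x² + Ka×x - Ka×C = 0. Solving: [H⁺] = 8.3164e-04. Percent = (8.3164e-04/0.042) × 100

Percent ionization = 1.98%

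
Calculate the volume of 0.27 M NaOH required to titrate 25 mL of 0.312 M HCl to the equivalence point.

At equivalence: moles acid = moles base. moles HCl = 0.312 × 25/1000 = 0.0078 mol. V_base = moles / 0.27 × 1000 = 28.9 mL.

V_{base} = 28.9 mL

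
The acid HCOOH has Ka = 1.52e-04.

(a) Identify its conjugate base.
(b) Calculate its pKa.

(a) The conjugate base is formed by removing one H⁺ from HCOOH, giving HCOO⁻. (b) pKa = -log(Ka) = -log(1.52e-04) = 3.82.

Conjugate base: HCOO⁻; pK_a = 3.82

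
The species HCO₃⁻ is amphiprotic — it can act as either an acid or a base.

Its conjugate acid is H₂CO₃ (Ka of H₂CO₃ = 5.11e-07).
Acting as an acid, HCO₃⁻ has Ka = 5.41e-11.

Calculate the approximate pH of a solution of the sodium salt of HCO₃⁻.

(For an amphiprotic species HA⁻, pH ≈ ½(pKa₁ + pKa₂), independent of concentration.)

pKa₁ = -log(5.11e-07) = 6.29; pKa₂ = -log(5.41e-11) = 10.27. For an amphiprotic species, pH ≈ ½(pKa₁ + pKa₂) = ½(6.29 + 10.27) = 8.28.

pH = 8.28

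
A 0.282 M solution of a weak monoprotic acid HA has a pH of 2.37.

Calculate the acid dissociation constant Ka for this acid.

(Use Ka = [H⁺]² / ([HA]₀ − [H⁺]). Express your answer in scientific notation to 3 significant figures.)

[H⁺] = 10^(−pH) = 10^(−2.37) = 4.266e-03 M. For HA ⇌ H⁺ + A⁻, Ka = [H⁺][A⁻]/[HA] = [H⁺]² / ([HA]₀ − [H⁺]) = (4.266e-03)² / (0.282 − 4.266e-03) = 6.55e-05.

K_a = 6.55e-05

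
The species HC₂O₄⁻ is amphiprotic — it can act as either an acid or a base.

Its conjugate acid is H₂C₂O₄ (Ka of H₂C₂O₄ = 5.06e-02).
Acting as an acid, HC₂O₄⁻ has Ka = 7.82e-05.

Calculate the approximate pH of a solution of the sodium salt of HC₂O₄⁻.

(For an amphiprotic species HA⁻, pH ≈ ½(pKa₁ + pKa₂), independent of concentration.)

pKa₁ = -log(5.06e-02) = 1.30; pKa₂ = -log(7.82e-05) = 4.11. For an amphiprotic species, pH ≈ ½(pKa₁ + pKa₂) = ½(1.30 + 4.11) = 2.70.

pH = 2.70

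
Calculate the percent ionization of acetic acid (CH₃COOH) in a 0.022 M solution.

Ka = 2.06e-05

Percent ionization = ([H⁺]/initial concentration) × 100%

Using Ka equilibrium: x² + Ka×x - Ka×C = 0. Solving: [H⁺] = 6.6298e-04. Percent = (6.6298e-04/0.022) × 100

Percent ionization = 3.01%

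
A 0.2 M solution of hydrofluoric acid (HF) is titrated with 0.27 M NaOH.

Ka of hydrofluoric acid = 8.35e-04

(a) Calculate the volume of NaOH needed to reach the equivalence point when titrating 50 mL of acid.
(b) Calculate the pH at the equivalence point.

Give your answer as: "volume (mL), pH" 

moles acid = 0.2 × 50/1000 = 0.01 mol; V_base = moles/0.27 × 1000 = 37.0 mL. At equivalence only the conjugate base is present: [A⁻] = 0.01/0.087 = 1.1489e-01 M. Kb = Kw/Ka = 1.20e-11; [OH⁻] = √(Kb × [A⁻]) = 1.1730e-06; pOH = 5.93; pH = 14 - pOH = 8.07.

V = 37.0 mL, pH = 8.07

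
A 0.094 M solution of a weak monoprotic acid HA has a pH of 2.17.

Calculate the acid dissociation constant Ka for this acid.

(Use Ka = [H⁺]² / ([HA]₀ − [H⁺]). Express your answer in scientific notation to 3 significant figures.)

[H⁺] = 10^(−pH) = 10^(−2.17) = 6.761e-03 M. For HA ⇌ H⁺ + A⁻, Ka = [H⁺][A⁻]/[HA] = [H⁺]² / ([HA]₀ − [H⁺]) = (6.761e-03)² / (0.094 − 6.761e-03) = 5.24e-04.

K_a = 5.24e-04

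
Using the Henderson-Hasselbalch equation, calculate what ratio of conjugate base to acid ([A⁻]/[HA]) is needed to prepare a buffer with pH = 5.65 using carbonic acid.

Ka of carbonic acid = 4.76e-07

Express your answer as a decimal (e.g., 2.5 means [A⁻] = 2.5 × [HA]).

pKa = -log(4.76e-07) = 6.3224. pH = pKa + log([A⁻]/[HA]), so log([A⁻]/[HA]) = pH − pKa = 5.65 − 6.3224 = -0.6724. [A⁻]/[HA] = 10^(-0.6724) = 0.213

[A⁻]/[HA] = 0.213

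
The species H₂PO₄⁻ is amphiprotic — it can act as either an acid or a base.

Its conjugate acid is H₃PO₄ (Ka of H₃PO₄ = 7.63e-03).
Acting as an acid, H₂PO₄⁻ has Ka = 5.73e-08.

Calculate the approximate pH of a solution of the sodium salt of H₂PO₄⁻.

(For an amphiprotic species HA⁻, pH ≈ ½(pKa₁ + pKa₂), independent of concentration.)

pKa₁ = -log(7.63e-03) = 2.12; pKa₂ = -log(5.73e-08) = 7.24. For an amphiprotic species, pH ≈ ½(pKa₁ + pKa₂) = ½(2.12 + 7.24) = 4.68.

pH = 4.68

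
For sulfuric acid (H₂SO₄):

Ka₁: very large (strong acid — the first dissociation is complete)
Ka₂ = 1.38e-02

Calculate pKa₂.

pKa₂ = -log(Ka₂) = -log(1.38e-02) = 1.86.

pK_{a2} = 1.86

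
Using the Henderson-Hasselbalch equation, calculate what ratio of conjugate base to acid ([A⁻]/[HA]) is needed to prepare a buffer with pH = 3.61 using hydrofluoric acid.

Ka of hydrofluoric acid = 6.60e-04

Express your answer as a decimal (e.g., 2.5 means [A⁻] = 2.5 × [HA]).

pKa = -log(6.60e-04) = 3.1805. pH = pKa + log([A⁻]/[HA]), so log([A⁻]/[HA]) = pH − pKa = 3.61 − 3.1805 = 0.4295. [A⁻]/[HA] = 10^(0.4295) = 2.69

[A⁻]/[HA] = 2.69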